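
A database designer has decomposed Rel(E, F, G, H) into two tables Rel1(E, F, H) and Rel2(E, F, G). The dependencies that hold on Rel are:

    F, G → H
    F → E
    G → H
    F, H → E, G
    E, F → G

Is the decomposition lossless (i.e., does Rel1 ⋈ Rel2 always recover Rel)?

Yes

Common attributes: Rel1 ∩ Rel2 = {E, F}.
Closure of {E, F}: E, F → G applies, adding G; F, G → H applies, adding H. So (E, F)⁺ = {E, F, G, H}.
This closure contains every attribute of Rel1, so Rel1 ∩ Rel2 → Rel1. The join is lossless.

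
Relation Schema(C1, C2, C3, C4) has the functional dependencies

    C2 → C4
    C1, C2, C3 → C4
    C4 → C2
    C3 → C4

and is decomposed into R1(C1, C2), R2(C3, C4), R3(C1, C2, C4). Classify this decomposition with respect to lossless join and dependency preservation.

Lossless test (chase): Rows 1 and 3 agree on C2; apply C2→C4 and equate their C4 entries. Rows 1 and 2 agree on C4; apply C4→C2 and equate their C2 entries. No row becomes fully distinguished — the join is lossy.
Dependency preservation: C1, C2, C3 → C4 is not contained in any single fragment, but the restricted closure of its left-hand side across the fragments still reaches the right-hand side; the remaining FDs each lie inside some fragment. All dependencies are preserved.

lossy but dependency-preserving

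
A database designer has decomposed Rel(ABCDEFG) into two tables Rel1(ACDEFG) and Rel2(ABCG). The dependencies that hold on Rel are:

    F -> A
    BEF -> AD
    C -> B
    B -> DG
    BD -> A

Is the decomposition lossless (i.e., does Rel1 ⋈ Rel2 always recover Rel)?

Yes

Common attributes: Rel1 ∩ Rel2 = {ACG}.
Closure of {ACG}: C → B applies, adding B; B → DG applies, adding D. So (ACG)⁺ = {ABCDG}.
This closure contains every attribute of Rel2, so Rel1 ∩ Rel2 → Rel2. The join is lossless.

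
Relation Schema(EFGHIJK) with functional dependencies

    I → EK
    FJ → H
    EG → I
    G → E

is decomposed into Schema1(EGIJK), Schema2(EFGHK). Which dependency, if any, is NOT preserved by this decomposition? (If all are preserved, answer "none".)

FJ → H

Check FJ → H: no single fragment contains all of {FHJ}, and the restricted closure of {FJ} across the fragments never reaches {H}.
I → EK is preserved.
EG → I is preserved.
G → E is preserved.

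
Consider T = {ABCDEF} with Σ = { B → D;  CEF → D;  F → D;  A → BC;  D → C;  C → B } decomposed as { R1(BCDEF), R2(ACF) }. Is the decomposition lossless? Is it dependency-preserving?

lossy but dependency-preserving

Lossless test: (CF)⁺ = {BCDF}, which is a superkey of neither fragment — lossy.
Dependency preservation: A → BC is not contained in any single fragment, but the restricted closure of its left-hand side across the fragments still reaches the right-hand side; the remaining FDs each lie inside some fragment. All dependencies are preserved.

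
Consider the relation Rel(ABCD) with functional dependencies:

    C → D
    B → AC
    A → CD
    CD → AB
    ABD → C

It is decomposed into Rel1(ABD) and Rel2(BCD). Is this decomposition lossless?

Common attributes: Rel1 ∩ Rel2 = {BD}.
Closure of {BD}: B → AC applies, adding AC. So (BD)⁺ = {ABCD}.
This closure contains every attribute of Rel1, so Rel1 ∩ Rel2 → Rel1. The join is lossless.

Yes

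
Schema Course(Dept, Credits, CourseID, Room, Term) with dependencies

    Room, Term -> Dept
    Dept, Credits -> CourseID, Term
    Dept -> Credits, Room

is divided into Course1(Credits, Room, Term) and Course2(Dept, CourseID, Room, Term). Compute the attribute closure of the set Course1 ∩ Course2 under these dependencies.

Dept, Credits, CourseID, Room, Term

Course1 ∩ Course2 = {Room, Term}.
Room, Term → Dept applies, adding Dept
Dept → Credits, Room applies, adding Credits
Dept, Credits → CourseID, Term applies, adding CourseID
Closure: {Dept, Credits, CourseID, Room, Term}.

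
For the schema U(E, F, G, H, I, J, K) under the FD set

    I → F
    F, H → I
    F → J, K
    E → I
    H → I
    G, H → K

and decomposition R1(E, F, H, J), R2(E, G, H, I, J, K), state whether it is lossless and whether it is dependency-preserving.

lossless but not dependency-preserving

Lossless test: (E, H, J)⁺ = {E, F, H, I, J, K}, which contains all of one fragment — lossless.
Dependency preservation: the restricted closure of {I} across the fragments never reaches {F}, so I → F cannot be enforced without a join — not preserved.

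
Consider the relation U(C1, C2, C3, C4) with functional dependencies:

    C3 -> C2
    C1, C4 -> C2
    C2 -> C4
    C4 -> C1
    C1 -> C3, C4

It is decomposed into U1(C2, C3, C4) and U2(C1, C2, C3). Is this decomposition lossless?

Common attributes: U1 ∩ U2 = {C2, C3}.
Closure of {C2, C3}: C2 → C4 applies, adding C4; C4 → C1 applies, adding C1. So (C2, C3)⁺ = {C1, C2, C3, C4}.
This closure contains every attribute of U1, so U1 ∩ U2 → U1. The join is lossless.

Yes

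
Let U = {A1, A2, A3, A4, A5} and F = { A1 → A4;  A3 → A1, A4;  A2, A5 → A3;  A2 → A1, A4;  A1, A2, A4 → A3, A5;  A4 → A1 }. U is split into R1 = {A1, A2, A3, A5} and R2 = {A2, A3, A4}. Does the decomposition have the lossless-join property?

Common attributes: R1 ∩ R2 = {A2, A3}.
Closure of {A2, A3}: A3 → A1, A4 applies, adding A1, A4; A1, A2, A4 → A3, A5 applies, adding A5. So (A2, A3)⁺ = {A1, A2, A3, A4, A5}.
This closure contains every attribute of R1, so R1 ∩ R2 → R1. The join is lossless.

Yes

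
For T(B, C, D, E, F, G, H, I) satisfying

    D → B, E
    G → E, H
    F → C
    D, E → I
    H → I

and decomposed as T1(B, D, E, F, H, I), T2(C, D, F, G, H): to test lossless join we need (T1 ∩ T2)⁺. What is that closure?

T1 ∩ T2 = {D, F, H}.
D → B, E applies, adding B, E
F → C applies, adding C
D, E → I applies, adding I
Closure: {B, C, D, E, F, H, I}.

B, C, D, E, F, H, I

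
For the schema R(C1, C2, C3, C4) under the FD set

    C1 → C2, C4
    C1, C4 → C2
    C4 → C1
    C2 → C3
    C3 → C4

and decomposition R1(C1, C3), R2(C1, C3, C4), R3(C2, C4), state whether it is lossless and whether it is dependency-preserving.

lossless and dependency-preserving

Lossless test (chase): Rows 1 and 2 agree on C1; apply C1→C2, C4 and equate their C2, C4 entries. Rows 1 and 3 agree on C4; apply C4→C1 and equate their C1 entries. Rows 1 and 3 agree on C1; apply C1→C2, C4 and equate their C2, C4 entries. Rows 1 and 3 agree on C2; apply C2→C3 and equate their C3 entries. Row 1 is now all distinguished symbols — the join is lossless.
Dependency preservation: C1 → C2, C4; C1, C4 → C2; C2 → C3 are not contained in any single fragment, but the restricted closure of each left-hand side across the fragments still reaches the right-hand side; the remaining FDs each lie inside some fragment. All dependencies are preserved.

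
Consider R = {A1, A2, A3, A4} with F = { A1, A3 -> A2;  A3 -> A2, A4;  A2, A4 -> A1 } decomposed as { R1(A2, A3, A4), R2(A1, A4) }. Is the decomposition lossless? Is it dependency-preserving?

lossy and not dependency-preserving

Lossless test: (A4)⁺ = {A4}, which is a superkey of neither fragment — lossy.
Dependency preservation: the restricted closure of {A2, A4} across the fragments never reaches {A1}, so A2, A4 → A1 cannot be enforced without a join — not preserved.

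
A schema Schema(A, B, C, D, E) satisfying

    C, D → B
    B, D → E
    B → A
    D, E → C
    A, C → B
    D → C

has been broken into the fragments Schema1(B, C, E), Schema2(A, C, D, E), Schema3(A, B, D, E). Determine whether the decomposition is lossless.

Chase test. Columns are A, B, C, D, E; row i has aⱼ where attribute j ∈ Schemai, else bᵢⱼ.
Initial tableau (one row per fragment):
  row 1: b11 a2 a3 b14 a5
  row 2: a1 b22 a3 a4 a5
  row 3: a1 a2 b33 a4 a5
Rows 1 and 3 agree on B; apply B→A and equate their A entries.
Rows 2 and 3 agree on D, E; apply D, E→C and equate their C entries.
Rows 1 and 2 agree on A, C; apply A, C→B and equate their B entries.
Row 2 is now all distinguished symbols — the join is lossless.

Yes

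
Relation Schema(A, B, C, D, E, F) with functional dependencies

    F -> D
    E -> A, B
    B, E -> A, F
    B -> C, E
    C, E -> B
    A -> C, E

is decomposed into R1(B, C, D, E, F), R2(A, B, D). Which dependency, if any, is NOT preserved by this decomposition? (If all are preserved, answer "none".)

F → D lies within R1.
E → A, B: restricted closure across fragments reaches A, B.
B, E → A, F: restricted closure across fragments reaches A, F.
B → C, E lies within R1.
C, E → B lies within R1.
A → C, E: restricted closure across fragments reaches C, E.
Every dependency is enforceable on the fragments, so the decomposition is dependency-preserving.

none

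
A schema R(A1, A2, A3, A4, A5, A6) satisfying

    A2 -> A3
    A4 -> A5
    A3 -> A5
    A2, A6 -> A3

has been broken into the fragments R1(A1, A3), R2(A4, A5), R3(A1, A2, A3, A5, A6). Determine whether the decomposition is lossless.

No

Chase test. Columns are A1, A2, A3, A4, A5, A6; row i has aⱼ where attribute j ∈ Ri, else bᵢⱼ.
Initial tableau (one row per fragment):
  row 1: a1 b12 a3 b14 b15 b16
  row 2: b21 b22 b23 a4 a5 b26
  row 3: a1 a2 a3 b34 a5 a6
Rows 1 and 3 agree on A3; apply A3→A5 and equate their A5 entries.
No row becomes fully distinguished — the join is lossy.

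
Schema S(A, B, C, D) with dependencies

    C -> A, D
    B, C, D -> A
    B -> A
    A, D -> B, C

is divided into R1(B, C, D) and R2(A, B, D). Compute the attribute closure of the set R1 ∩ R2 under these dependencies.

A, B, C, D

R1 ∩ R2 = {B, D}.
B → A applies, adding A
A, D → B, C applies, adding C
Closure: {A, B, C, D}.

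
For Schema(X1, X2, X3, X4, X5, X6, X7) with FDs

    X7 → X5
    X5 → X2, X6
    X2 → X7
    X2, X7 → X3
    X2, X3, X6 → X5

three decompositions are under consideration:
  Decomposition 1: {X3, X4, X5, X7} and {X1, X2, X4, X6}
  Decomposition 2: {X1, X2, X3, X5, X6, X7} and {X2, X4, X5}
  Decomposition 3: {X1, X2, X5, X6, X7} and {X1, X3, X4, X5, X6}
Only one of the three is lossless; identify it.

Decomposition 3

Decomposition 1: common = {X4}, closure = {X4} → lossy.
Decomposition 2: common = {X2, X5}, closure = {X2, X3, X5, X6, X7} → lossy.
Decomposition 3: common = {X1, X5, X6}, closure = {X1, X2, X3, X5, X6, X7} → lossless.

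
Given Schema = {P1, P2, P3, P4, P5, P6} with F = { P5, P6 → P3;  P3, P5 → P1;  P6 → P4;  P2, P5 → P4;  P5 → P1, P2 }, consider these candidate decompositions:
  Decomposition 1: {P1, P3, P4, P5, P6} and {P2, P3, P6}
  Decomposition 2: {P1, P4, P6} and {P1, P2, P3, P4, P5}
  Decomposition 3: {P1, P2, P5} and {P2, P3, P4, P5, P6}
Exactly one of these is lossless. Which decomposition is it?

Decomposition 1: common = {P3, P6}, closure = {P3, P4, P6} → lossy.
Decomposition 2: common = {P1, P4}, closure = {P1, P4} → lossy.
Decomposition 3: common = {P2, P5}, closure = {P1, P2, P4, P5} → lossless.

Decomposition 3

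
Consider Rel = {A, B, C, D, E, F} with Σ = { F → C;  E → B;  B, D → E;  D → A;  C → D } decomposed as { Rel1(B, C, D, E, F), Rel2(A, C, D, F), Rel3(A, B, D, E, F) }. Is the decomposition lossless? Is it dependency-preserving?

lossless and dependency-preserving

Lossless test (chase): Rows 1 and 3 agree on F; apply F→C and equate their C entries. Rows 1 and 2 agree on D; apply D→A and equate their A entries. Row 1 is now all distinguished symbols — the join is lossless.
Dependency preservation: every FD's attributes lie within a single fragment, so each can be enforced locally — preserved.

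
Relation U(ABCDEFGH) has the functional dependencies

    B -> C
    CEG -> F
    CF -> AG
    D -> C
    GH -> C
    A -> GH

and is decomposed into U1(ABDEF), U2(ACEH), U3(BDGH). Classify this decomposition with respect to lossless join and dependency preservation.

Lossless test (chase): Rows 1 and 3 agree on B; apply B→C and equate their C entries. Rows 1 and 2 agree on A; apply A→GH and equate their GH entries. Rows 1 and 2 agree on GH; apply GH→C and equate their C entries. Rows 1 and 2 agree on CEG; apply CEG→F and equate their F entries. No row becomes fully distinguished — the join is lossy.
Dependency preservation: the restricted closure of {B} across the fragments never reaches {C}, so B → C cannot be enforced without a join — not preserved.

lossy and not dependency-preserving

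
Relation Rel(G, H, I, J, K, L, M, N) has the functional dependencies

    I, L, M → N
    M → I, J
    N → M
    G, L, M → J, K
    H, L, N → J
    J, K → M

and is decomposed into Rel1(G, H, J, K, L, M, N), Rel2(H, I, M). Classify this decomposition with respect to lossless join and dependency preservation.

Lossless test: (H, M)⁺ = {H, I, J, M}, which contains all of one fragment — lossless.
Dependency preservation: I, L, M → N; M → I, J are not contained in any single fragment, but the restricted closure of each left-hand side across the fragments still reaches the right-hand side; the remaining FDs each lie inside some fragment. All dependencies are preserved.

lossless and dependency-preserving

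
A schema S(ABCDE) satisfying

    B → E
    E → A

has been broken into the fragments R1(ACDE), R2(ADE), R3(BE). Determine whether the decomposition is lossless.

Chase test. Columns are ABCDE; row i has aⱼ where attribute j ∈ Ri, else bᵢⱼ.
Initial tableau (one row per fragment):
  row 1: a1 b12 a3 a4 a5
  row 2: a1 b22 b23 a4 a5
  row 3: b31 a2 b33 b34 a5
Rows 1 and 3 agree on E; apply E→A and equate their A entries.
No row becomes fully distinguished — the join is lossy.

No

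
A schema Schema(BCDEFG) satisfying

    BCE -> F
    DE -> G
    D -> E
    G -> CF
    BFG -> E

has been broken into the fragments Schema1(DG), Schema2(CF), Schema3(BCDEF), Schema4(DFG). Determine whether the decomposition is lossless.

Yes

Chase test. Columns are BCDEFG; row i has aⱼ where attribute j ∈ Schemai, else bᵢⱼ.
Initial tableau (one row per fragment):
  row 1: b11 b12 a3 b14 b15 a6
  row 2: b21 a2 b23 b24 a5 b26
  row 3: a1 a2 a3 a4 a5 b36
  row 4: b41 b42 a3 b44 a5 a6
Rows 1 and 3 agree on D; apply D→E and equate their E entries.
Rows 1 and 4 agree on D; apply D→E and equate their E entries.
Rows 1 and 4 agree on G; apply G→CF and equate their CF entries.
Rows 1 and 3 agree on DE; apply DE→G and equate their G entries.
Rows 1 and 3 agree on G; apply G→CF and equate their CF entries.
Row 3 is now all distinguished symbols — the join is lossless.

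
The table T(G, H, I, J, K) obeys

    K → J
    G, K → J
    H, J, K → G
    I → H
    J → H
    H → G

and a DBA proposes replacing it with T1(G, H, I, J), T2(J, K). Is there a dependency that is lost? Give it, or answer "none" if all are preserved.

none

K → J lies within T2.
G, K → J: restricted closure across fragments reaches J.
H, J, K → G: restricted closure across fragments reaches G.
I → H lies within T1.
J → H lies within T1.
H → G lies within T1.
Every dependency is enforceable on the fragments, so the decomposition is dependency-preserving.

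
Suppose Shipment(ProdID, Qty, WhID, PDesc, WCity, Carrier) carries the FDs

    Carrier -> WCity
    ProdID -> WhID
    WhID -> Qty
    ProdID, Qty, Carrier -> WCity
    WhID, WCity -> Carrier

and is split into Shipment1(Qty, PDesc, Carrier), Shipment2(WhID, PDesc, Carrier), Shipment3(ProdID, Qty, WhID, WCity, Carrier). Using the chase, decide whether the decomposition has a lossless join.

No

Chase test. Columns are ProdID, Qty, WhID, PDesc, WCity, Carrier; row i has aⱼ where attribute j ∈ Shipmenti, else bᵢⱼ.
Initial tableau (one row per fragment):
  row 1: b11 a2 b13 a4 b15 a6
  row 2: b21 b22 a3 a4 b25 a6
  row 3: a1 a2 a3 b34 a5 a6
Rows 1 and 2 agree on Carrier; apply Carrier→WCity and equate their WCity entries.
Rows 1 and 3 agree on Carrier; apply Carrier→WCity and equate their WCity entries.
Rows 2 and 3 agree on WhID; apply WhID→Qty and equate their Qty entries.
No row becomes fully distinguished — the join is lossy.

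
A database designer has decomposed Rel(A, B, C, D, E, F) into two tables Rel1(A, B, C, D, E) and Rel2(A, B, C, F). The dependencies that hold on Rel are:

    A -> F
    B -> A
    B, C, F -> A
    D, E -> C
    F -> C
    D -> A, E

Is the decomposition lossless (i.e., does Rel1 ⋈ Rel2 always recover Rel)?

Common attributes: Rel1 ∩ Rel2 = {A, B, C}.
Closure of {A, B, C}: A → F applies, adding F. So (A, B, C)⁺ = {A, B, C, F}.
This closure contains every attribute of Rel2, so Rel1 ∩ Rel2 → Rel2. The join is lossless.

Yes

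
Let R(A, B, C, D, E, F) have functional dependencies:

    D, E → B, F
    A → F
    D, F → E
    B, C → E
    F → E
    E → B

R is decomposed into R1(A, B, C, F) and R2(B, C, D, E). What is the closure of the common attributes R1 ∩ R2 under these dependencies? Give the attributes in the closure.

R1 ∩ R2 = {B, C}.
B, C → E applies, adding E
Closure: {B, C, E}.

B, C, E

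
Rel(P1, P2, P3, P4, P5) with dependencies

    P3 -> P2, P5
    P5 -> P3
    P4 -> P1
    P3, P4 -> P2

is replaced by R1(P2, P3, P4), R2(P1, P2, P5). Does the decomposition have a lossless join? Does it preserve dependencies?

lossy and not dependency-preserving

Lossless test: (P2)⁺ = {P2}, which is a superkey of neither fragment — lossy.
Dependency preservation: the restricted closure of {P3} across the fragments never reaches {P2, P5}, so P3 → P2, P5 cannot be enforced without a join — not preserved.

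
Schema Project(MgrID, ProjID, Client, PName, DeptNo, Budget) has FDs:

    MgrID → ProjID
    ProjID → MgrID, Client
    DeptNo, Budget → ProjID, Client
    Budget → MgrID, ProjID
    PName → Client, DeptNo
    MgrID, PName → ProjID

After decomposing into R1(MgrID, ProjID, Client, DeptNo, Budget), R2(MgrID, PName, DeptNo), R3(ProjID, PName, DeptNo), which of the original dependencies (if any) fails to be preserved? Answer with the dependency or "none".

Check PName → Client, DeptNo: no single fragment contains all of {Client, PName, DeptNo}, and the restricted closure of {PName} across the fragments never reaches {Client, DeptNo}.
MgrID → ProjID is preserved.
ProjID → MgrID, Client is preserved.
DeptNo, Budget → ProjID, Client is preserved.
Budget → MgrID, ProjID is preserved.
MgrID, PName → ProjID is preserved.

PName → Client, DeptNo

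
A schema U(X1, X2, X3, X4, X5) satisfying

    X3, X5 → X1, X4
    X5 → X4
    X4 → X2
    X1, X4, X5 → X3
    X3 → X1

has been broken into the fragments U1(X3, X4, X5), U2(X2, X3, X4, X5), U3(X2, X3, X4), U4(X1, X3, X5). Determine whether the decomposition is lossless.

Yes

Chase test. Columns are X1, X2, X3, X4, X5; row i has aⱼ where attribute j ∈ Ui, else bᵢⱼ.
Initial tableau (one row per fragment):
  row 1: b11 b12 a3 a4 a5
  row 2: b21 a2 a3 a4 a5
  row 3: b31 a2 a3 a4 b35
  row 4: a1 b42 a3 b44 a5
Rows 1 and 2 agree on X3, X5; apply X3, X5→X1, X4 and equate their X1, X4 entries.
Rows 1 and 4 agree on X3, X5; apply X3, X5→X1, X4 and equate their X1, X4 entries.
Rows 1 and 2 agree on X4; apply X4→X2 and equate their X2 entries.
Rows 1 and 4 agree on X4; apply X4→X2 and equate their X2 entries.
Rows 1 and 3 agree on X3; apply X3→X1 and equate their X1 entries.
Row 1 is now all distinguished symbols — the join is lossless.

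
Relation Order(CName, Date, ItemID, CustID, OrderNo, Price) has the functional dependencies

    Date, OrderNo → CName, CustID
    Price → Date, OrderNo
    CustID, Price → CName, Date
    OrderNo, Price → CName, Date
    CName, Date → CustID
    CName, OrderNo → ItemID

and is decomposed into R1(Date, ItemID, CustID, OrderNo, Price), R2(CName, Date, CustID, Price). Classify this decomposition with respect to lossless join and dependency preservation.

Lossless test: (Date, CustID, Price)⁺ = {CName, Date, ItemID, CustID, OrderNo, Price}, which contains all of one fragment — lossless.
Dependency preservation: the restricted closure of {Date, OrderNo} across the fragments never reaches {CName, CustID}, so Date, OrderNo → CName, CustID cannot be enforced without a join — not preserved.

lossless but not dependency-preserving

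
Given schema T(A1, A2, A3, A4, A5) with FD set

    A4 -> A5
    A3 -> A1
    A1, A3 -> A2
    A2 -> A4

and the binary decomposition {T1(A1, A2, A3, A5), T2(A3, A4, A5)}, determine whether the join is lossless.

Common attributes: T1 ∩ T2 = {A3, A5}.
Closure of {A3, A5}: A3 → A1 applies, adding A1; A1, A3 → A2 applies, adding A2; A2 → A4 applies, adding A4. So (A3, A5)⁺ = {A1, A2, A3, A4, A5}.
This closure contains every attribute of T1, so T1 ∩ T2 → T1. The join is lossless.

Yes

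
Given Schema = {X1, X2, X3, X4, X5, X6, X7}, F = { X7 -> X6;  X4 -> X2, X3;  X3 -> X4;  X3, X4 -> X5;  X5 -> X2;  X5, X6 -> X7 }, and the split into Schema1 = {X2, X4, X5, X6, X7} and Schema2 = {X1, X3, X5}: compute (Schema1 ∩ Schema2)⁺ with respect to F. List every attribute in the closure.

Schema1 ∩ Schema2 = {X5}.
X5 → X2 applies, adding X2
Closure: {X2, X5}.

X2, X5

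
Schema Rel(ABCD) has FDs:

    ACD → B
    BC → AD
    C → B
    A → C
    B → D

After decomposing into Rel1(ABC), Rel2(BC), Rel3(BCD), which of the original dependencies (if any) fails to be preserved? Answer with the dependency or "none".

ACD → B: restricted closure across fragments reaches B.
BC → AD: restricted closure across fragments reaches AD.
C → B lies within Rel1.
A → C lies within Rel1.
B → D lies within Rel3.
Every dependency is enforceable on the fragments, so the decomposition is dependency-preserving.

none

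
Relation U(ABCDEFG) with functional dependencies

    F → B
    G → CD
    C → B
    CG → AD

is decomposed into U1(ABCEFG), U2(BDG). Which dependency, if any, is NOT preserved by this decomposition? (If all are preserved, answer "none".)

F → B lies within U1.
G → CD: restricted closure across fragments reaches CD.
C → B lies within U1.
CG → AD: restricted closure across fragments reaches AD.
Every dependency is enforceable on the fragments, so the decomposition is dependency-preserving.

none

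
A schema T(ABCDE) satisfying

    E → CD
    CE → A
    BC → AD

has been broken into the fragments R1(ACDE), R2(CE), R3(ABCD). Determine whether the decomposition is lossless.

Chase test. Columns are ABCDE; row i has aⱼ where attribute j ∈ Ri, else bᵢⱼ.
Initial tableau (one row per fragment):
  row 1: a1 b12 a3 a4 a5
  row 2: b21 b22 a3 b24 a5
  row 3: a1 a2 a3 a4 b35
Rows 1 and 2 agree on E; apply E→CD and equate their CD entries.
Rows 1 and 2 agree on CE; apply CE→A and equate their A entries.
No row becomes fully distinguished — the join is lossy.

No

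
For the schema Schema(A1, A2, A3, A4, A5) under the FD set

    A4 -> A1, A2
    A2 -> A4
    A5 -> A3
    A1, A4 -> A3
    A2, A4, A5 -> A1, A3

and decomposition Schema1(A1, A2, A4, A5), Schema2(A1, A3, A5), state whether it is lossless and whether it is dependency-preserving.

lossless but not dependency-preserving

Lossless test: (A1, A5)⁺ = {A1, A3, A5}, which contains all of one fragment — lossless.
Dependency preservation: the restricted closure of {A1, A4} across the fragments never reaches {A3}, so A1, A4 → A3 cannot be enforced without a join — not preserved.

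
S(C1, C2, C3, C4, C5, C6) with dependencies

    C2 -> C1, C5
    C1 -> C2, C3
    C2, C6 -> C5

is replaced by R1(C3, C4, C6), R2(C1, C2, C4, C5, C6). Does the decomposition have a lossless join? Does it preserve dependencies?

Lossless test: (C4, C6)⁺ = {C4, C6}, which is a superkey of neither fragment — lossy.
Dependency preservation: the restricted closure of {C1} across the fragments never reaches {C2, C3}, so C1 → C2, C3 cannot be enforced without a join — not preserved.

lossy and not dependency-preserving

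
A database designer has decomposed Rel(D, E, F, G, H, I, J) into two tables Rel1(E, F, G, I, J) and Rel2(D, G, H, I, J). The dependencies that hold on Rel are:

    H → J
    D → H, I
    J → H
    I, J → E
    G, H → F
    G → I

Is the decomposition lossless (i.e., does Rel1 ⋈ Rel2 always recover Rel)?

Yes

Common attributes: Rel1 ∩ Rel2 = {G, I, J}.
Closure of {G, I, J}: J → H applies, adding H; I, J → E applies, adding E; G, H → F applies, adding F. So (G, I, J)⁺ = {E, F, G, H, I, J}.
This closure contains every attribute of Rel1, so Rel1 ∩ Rel2 → Rel1. The join is lossless.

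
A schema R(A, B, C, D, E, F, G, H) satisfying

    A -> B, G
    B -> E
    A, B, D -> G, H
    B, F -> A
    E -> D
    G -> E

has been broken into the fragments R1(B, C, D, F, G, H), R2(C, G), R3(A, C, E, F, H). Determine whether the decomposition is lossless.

Chase test. Columns are A, B, C, D, E, F, G, H; row i has aⱼ where attribute j ∈ Ri, else bᵢⱼ.
Initial tableau (one row per fragment):
  row 1: b11 a2 a3 a4 b15 a6 a7 a8
  row 2: b21 b22 a3 b24 b25 b26 a7 b28
  row 3: a1 b32 a3 b34 a5 a6 b37 a8
Rows 1 and 2 agree on G; apply G→E and equate their E entries.
Rows 1 and 2 agree on E; apply E→D and equate their D entries.
No row becomes fully distinguished — the join is lossy.

No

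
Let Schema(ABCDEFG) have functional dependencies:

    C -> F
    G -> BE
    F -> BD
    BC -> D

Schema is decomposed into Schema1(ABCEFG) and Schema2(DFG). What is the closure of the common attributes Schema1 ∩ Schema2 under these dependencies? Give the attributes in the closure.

Schema1 ∩ Schema2 = {FG}.
G → BE applies, adding BE
F → BD applies, adding D
Closure: {BDEFG}.

BDEFG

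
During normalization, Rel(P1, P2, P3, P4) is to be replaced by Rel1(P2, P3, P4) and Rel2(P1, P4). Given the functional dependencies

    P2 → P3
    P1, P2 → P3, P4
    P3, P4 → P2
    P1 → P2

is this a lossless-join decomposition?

Common attributes: Rel1 ∩ Rel2 = {P4}.
No dependency enlarges {P4}, so (P4)⁺ = {P4}.
The closure contains neither all of Rel1 = {P2, P3, P4} nor all of Rel2 = {P1, P4}, so the common attributes are not a superkey of either fragment. The join is lossy.

No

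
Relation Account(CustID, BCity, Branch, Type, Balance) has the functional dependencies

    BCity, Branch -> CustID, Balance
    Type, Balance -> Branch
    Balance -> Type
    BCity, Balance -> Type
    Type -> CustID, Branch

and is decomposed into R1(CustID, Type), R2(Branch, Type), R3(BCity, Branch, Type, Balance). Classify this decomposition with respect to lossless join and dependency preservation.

lossless and dependency-preserving

Lossless test (chase): Rows 1 and 2 agree on Type; apply Type→CustID, Branch and equate their CustID, Branch entries. Rows 1 and 3 agree on Type; apply Type→CustID, Branch and equate their CustID, Branch entries. Row 3 is now all distinguished symbols — the join is lossless.
Dependency preservation: BCity, Branch → CustID, Balance; Type → CustID, Branch are not contained in any single fragment, but the restricted closure of each left-hand side across the fragments still reaches the right-hand side; the remaining FDs each lie inside some fragment. All dependencies are preserved.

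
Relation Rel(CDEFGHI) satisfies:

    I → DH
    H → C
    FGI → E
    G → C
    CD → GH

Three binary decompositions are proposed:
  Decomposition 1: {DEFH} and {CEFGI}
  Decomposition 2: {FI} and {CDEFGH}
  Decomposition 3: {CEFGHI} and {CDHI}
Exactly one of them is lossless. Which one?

Decomposition 1: common = {EF}, closure = {EF} → lossy.
Decomposition 2: common = {F}, closure = {F} → lossy.
Decomposition 3: common = {CHI}, closure = {CDGHI} → lossless.

Decomposition 3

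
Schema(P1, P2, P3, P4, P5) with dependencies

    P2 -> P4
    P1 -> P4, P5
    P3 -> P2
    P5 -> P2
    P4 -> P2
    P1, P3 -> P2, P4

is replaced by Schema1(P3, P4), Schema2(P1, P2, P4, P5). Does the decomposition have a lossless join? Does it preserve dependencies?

Lossless test: (P4)⁺ = {P2, P4}, which is a superkey of neither fragment — lossy.
Dependency preservation: P3 → P2; P1, P3 → P2, P4 are not contained in any single fragment, but the restricted closure of each left-hand side across the fragments still reaches the right-hand side; the remaining FDs each lie inside some fragment. All dependencies are preserved.

lossy but dependency-preserving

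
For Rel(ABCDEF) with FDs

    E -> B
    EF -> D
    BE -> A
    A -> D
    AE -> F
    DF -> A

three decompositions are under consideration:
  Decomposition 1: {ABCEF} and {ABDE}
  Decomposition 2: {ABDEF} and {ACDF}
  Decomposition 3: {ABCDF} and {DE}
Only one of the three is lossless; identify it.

Decomposition 1

Decomposition 1: common = {ABE}, closure = {ABDEF} → lossless.
Decomposition 2: common = {ADF}, closure = {ADF} → lossy.
Decomposition 3: common = {D}, closure = {D} → lossy.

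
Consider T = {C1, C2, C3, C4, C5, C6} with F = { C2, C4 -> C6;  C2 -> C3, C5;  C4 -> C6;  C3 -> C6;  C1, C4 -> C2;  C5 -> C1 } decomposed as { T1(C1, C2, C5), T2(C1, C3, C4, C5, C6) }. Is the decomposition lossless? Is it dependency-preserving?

lossy and not dependency-preserving

Lossless test: (C1, C5)⁺ = {C1, C5}, which is a superkey of neither fragment — lossy.
Dependency preservation: the restricted closure of {C2} across the fragments never reaches {C3, C5}, so C2 → C3, C5 cannot be enforced without a join — not preserved.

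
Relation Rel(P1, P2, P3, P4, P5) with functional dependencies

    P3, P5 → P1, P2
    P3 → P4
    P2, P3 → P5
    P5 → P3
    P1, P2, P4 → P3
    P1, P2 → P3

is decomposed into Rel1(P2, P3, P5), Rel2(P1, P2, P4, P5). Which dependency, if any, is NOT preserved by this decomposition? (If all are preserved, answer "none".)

Check P3 → P4: no single fragment contains all of {P3, P4}, and the restricted closure of {P3} across the fragments never reaches {P4}.
P3, P5 → P1, P2 is preserved.
P2, P3 → P5 is preserved.
P5 → P3 is preserved.
P1, P2, P4 → P3 is preserved.
P1, P2 → P3 is preserved.

P3 → P4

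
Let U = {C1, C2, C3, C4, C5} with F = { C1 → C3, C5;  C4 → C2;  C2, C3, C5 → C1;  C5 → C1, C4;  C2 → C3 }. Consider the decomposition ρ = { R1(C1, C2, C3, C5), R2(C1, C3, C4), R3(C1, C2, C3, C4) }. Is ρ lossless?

Chase test. Columns are C1, C2, C3, C4, C5; row i has aⱼ where attribute j ∈ Ri, else bᵢⱼ.
Initial tableau (one row per fragment):
  row 1: a1 a2 a3 b14 a5
  row 2: a1 b22 a3 a4 b25
  row 3: a1 a2 a3 a4 b35
Rows 1 and 2 agree on C1; apply C1→C3, C5 and equate their C3, C5 entries.
Rows 1 and 3 agree on C1; apply C1→C3, C5 and equate their C3, C5 entries.
Rows 2 and 3 agree on C4; apply C4→C2 and equate their C2 entries.
Rows 1 and 2 agree on C5; apply C5→C1, C4 and equate their C1, C4 entries.
Row 1 is now all distinguished symbols — the join is lossless.

Yes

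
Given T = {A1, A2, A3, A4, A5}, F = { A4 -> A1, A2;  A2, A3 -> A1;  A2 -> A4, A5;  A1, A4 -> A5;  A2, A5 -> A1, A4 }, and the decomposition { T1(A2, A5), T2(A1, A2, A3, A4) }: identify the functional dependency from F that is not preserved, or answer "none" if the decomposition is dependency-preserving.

A4 → A1, A2 lies within T2.
A2, A3 → A1 lies within T2.
A2 → A4, A5: restricted closure across fragments reaches A4, A5.
A1, A4 → A5: restricted closure across fragments reaches A5.
A2, A5 → A1, A4: restricted closure across fragments reaches A1, A4.
Every dependency is enforceable on the fragments, so the decomposition is dependency-preserving.

none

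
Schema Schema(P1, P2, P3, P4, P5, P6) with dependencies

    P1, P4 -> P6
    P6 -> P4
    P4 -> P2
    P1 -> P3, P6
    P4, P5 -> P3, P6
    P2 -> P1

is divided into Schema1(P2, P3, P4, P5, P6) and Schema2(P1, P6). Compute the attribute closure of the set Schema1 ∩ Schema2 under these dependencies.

Schema1 ∩ Schema2 = {P6}.
P6 → P4 applies, adding P4
P4 → P2 applies, adding P2
P2 → P1 applies, adding P1
P1 → P3, P6 applies, adding P3
Closure: {P1, P2, P3, P4, P6}.

P1, P2, P3, P4, P6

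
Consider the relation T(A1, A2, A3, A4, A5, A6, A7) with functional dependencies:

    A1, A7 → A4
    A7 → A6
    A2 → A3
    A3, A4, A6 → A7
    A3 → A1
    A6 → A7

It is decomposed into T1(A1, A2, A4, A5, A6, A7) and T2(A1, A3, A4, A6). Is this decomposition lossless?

Common attributes: T1 ∩ T2 = {A1, A4, A6}.
Closure of {A1, A4, A6}: A6 → A7 applies, adding A7. So (A1, A4, A6)⁺ = {A1, A4, A6, A7}.
The closure contains neither all of T1 = {A1, A2, A4, A5, A6, A7} nor all of T2 = {A1, A3, A4, A6}, so the common attributes are not a superkey of either fragment. The join is lossy.

No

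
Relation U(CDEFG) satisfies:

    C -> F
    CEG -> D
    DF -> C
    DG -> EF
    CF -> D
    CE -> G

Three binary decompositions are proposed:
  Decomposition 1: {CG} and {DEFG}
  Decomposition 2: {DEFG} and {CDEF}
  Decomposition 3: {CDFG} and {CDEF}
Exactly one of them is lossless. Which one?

Decomposition 2

Decomposition 1: common = {G}, closure = {G} → lossy.
Decomposition 2: common = {DEF}, closure = {CDEFG} → lossless.
Decomposition 3: common = {CDF}, closure = {CDF} → lossy.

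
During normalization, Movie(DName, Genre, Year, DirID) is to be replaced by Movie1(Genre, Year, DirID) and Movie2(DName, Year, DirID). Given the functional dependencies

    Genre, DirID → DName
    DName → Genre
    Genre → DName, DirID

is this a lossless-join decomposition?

Common attributes: Movie1 ∩ Movie2 = {Year, DirID}.
No dependency enlarges {Year, DirID}, so (Year, DirID)⁺ = {Year, DirID}.
The closure contains neither all of Movie1 = {Genre, Year, DirID} nor all of Movie2 = {DName, Year, DirID}, so the common attributes are not a superkey of either fragment. The join is lossy.

No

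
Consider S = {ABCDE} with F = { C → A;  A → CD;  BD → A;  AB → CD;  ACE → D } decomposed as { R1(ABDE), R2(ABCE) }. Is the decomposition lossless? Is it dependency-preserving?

lossless and dependency-preserving

Lossless test: (ABE)⁺ = {ABCDE}, which contains all of one fragment — lossless.
Dependency preservation: A → CD; AB → CD; ACE → D are not contained in any single fragment, but the restricted closure of each left-hand side across the fragments still reaches the right-hand side; the remaining FDs each lie inside some fragment. All dependencies are preserved.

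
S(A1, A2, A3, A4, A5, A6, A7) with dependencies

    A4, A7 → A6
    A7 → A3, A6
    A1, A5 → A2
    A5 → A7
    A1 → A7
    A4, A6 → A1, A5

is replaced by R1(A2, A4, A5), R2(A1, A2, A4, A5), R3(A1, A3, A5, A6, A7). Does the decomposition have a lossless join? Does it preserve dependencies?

lossless but not dependency-preserving

Lossless test (chase): Rows 2 and 3 agree on A1, A5; apply A1, A5→A2 and equate their A2 entries. Rows 1 and 2 agree on A5; apply A5→A7 and equate their A7 entries. Rows 1 and 3 agree on A5; apply A5→A7 and equate their A7 entries. Rows 1 and 2 agree on A4, A7; apply A4, A7→A6 and equate their A6 entries. Rows 1 and 2 agree on A7; apply A7→A3, A6 and equate their A3, A6 entries. Rows 1 and 3 agree on A7; apply A7→A3, A6 and equate their A3, A6 entries. Rows 1 and 2 agree on A4, A6; apply A4, A6→A1, A5 and equate their A1, A5 entries. Row 1 is now all distinguished symbols — the join is lossless.
Dependency preservation: the restricted closure of {A4, A6} across the fragments never reaches {A1, A5}, so A4, A6 → A1, A5 cannot be enforced without a join — not preserved.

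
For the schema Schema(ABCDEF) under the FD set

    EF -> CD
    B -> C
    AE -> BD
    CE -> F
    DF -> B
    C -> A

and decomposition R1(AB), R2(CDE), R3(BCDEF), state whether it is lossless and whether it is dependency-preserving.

lossless but not dependency-preserving

Lossless test (chase): Rows 1 and 3 agree on B; apply B→C and equate their C entries. Rows 2 and 3 agree on CE; apply CE→F and equate their F entries. Rows 2 and 3 agree on DF; apply DF→B and equate their B entries. Rows 1 and 2 agree on C; apply C→A and equate their A entries. Rows 1 and 3 agree on C; apply C→A and equate their A entries. Row 2 is now all distinguished symbols — the join is lossless.
Dependency preservation: the restricted closure of {AE} across the fragments never reaches {BD}, so AE → BD cannot be enforced without a join — not preserved.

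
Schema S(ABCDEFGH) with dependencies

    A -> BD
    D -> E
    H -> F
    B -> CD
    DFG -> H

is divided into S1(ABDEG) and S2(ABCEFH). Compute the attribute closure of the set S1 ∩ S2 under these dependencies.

ABCDE

S1 ∩ S2 = {ABE}.
A → BD applies, adding D
B → CD applies, adding C
Closure: {ABCDE}.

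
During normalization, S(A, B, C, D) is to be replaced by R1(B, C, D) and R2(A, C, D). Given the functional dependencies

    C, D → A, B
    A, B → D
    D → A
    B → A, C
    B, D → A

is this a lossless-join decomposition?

Yes

Common attributes: R1 ∩ R2 = {C, D}.
Closure of {C, D}: C, D → A, B applies, adding A, B. So (C, D)⁺ = {A, B, C, D}.
This closure contains every attribute of R1, so R1 ∩ R2 → R1. The join is lossless.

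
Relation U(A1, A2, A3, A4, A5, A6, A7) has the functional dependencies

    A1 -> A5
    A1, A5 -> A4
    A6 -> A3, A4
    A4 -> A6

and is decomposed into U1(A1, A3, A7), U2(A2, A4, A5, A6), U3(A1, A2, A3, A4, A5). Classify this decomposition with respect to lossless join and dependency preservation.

lossy but dependency-preserving

Lossless test (chase): Rows 1 and 3 agree on A1; apply A1→A5 and equate their A5 entries. Rows 1 and 3 agree on A1, A5; apply A1, A5→A4 and equate their A4 entries. Rows 1 and 2 agree on A4; apply A4→A6 and equate their A6 entries. Rows 1 and 3 agree on A4; apply A4→A6 and equate their A6 entries. Rows 1 and 2 agree on A6; apply A6→A3, A4 and equate their A3, A4 entries. No row becomes fully distinguished — the join is lossy.
Dependency preservation: A6 → A3, A4 is not contained in any single fragment, but the restricted closure of its left-hand side across the fragments still reaches the right-hand side; the remaining FDs each lie inside some fragment. All dependencies are preserved.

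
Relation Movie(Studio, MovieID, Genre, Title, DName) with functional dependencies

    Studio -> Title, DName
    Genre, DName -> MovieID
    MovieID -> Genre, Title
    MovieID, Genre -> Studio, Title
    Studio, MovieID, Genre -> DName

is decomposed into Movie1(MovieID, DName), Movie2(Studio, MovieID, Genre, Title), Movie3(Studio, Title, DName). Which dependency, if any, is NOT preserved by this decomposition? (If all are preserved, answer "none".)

Check Genre, DName → MovieID: no single fragment contains all of {MovieID, Genre, DName}, and the restricted closure of {Genre, DName} across the fragments never reaches {MovieID}.
Studio → Title, DName is preserved.
MovieID → Genre, Title is preserved.
MovieID, Genre → Studio, Title is preserved.
Studio, MovieID, Genre → DName is preserved.

Genre, DName -> MovieID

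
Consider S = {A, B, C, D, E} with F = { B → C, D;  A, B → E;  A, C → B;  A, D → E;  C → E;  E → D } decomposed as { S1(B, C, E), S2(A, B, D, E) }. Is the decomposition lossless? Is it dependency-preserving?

Lossless test: (B, E)⁺ = {B, C, D, E}, which contains all of one fragment — lossless.
Dependency preservation: the restricted closure of {A, C} across the fragments never reaches {B}, so A, C → B cannot be enforced without a join — not preserved.

lossless but not dependency-preserving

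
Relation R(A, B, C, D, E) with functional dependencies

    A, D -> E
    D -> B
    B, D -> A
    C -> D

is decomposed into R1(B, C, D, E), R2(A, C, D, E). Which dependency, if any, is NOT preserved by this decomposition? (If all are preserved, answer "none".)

none

A, D → E lies within R2.
D → B lies within R1.
B, D → A: restricted closure across fragments reaches A.
C → D lies within R1.
Every dependency is enforceable on the fragments, so the decomposition is dependency-preserving.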